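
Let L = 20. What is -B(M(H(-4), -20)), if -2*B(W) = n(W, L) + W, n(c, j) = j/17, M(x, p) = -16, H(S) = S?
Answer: -126/17 ≈ -7.4118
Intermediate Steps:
n(c, j) = j/17 (n(c, j) = j*(1/17) = j/17)
B(W) = -10/17 - W/2 (B(W) = -((1/17)*20 + W)/2 = -(20/17 + W)/2 = -10/17 - W/2)
-B(M(H(-4), -20)) = -(-10/17 - ½*(-16)) = -(-10/17 + 8) = -1*126/17 = -126/17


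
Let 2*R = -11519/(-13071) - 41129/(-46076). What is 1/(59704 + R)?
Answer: 1204518792/71915658304171 ≈ 1.6749e-5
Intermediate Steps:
R = 1068346603/1204518792 (R = (-11519/(-13071) - 41129/(-46076))/2 = (-11519*(-1/13071) - 41129*(-1/46076))/2 = (11519/13071 + 41129/46076)/2 = (1/2)*(1068346603/602259396) = 1068346603/1204518792 ≈ 0.88695)
1/(59704 + R) = 1/(59704 + 1068346603/1204518792) = 1/(71915658304171/1204518792) = 1204518792/71915658304171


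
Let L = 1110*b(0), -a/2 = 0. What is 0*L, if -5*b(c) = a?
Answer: 0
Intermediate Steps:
a = 0 (a = -2*0 = 0)
b(c) = 0 (b(c) = -1/5*0 = 0)
L = 0 (L = 1110*0 = 0)
0*L = 0*0 = 0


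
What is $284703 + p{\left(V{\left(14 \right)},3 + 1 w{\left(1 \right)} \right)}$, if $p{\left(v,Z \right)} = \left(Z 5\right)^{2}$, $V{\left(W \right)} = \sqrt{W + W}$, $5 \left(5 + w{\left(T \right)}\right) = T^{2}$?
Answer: $284784$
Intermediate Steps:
$w{\left(T \right)} = -5 + \frac{T^{2}}{5}$
$V{\left(W \right)} = \sqrt{2} \sqrt{W}$ ($V{\left(W \right)} = \sqrt{2 W} = \sqrt{2} \sqrt{W}$)
$p{\left(v,Z \right)} = 25 Z^{2}$ ($p{\left(v,Z \right)} = \left(5 Z\right)^{2} = 25 Z^{2}$)
$284703 + p{\left(V{\left(14 \right)},3 + 1 w{\left(1 \right)} \right)} = 284703 + 25 \left(3 + 1 \left(-5 + \frac{1^{2}}{5}\right)\right)^{2} = 284703 + 25 \left(3 + 1 \left(-5 + \frac{1}{5} \cdot 1\right)\right)^{2} = 284703 + 25 \left(3 + 1 \left(-5 + \frac{1}{5}\right)\right)^{2} = 284703 + 25 \left(3 + 1 \left(- \frac{24}{5}\right)\right)^{2} = 284703 + 25 \left(3 - \frac{24}{5}\right)^{2} = 284703 + 25 \left(- \frac{9}{5}\right)^{2} = 284703 + 25 \cdot \frac{81}{25} = 284703 + 81 = 284784$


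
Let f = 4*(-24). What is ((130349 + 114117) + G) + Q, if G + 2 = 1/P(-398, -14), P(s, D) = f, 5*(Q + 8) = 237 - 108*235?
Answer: 114925147/480 ≈ 2.3943e+5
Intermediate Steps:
f = -96
Q = -25183/5 (Q = -8 + (237 - 108*235)/5 = -8 + (237 - 25380)/5 = -8 + (⅕)*(-25143) = -8 - 25143/5 = -25183/5 ≈ -5036.6)
P(s, D) = -96
G = -193/96 (G = -2 + 1/(-96) = -2 - 1/96 = -193/96 ≈ -2.0104)
((130349 + 114117) + G) + Q = ((130349 + 114117) - 193/96) - 25183/5 = (244466 - 193/96) - 25183/5 = 23468543/96 - 25183/5 = 114925147/480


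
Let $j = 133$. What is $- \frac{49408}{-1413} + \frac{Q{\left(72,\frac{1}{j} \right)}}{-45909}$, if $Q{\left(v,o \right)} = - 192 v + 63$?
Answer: $\frac{254190685}{7207713} \approx 35.266$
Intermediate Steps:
$Q{\left(v,o \right)} = 63 - 192 v$
$- \frac{49408}{-1413} + \frac{Q{\left(72,\frac{1}{j} \right)}}{-45909} = - \frac{49408}{-1413} + \frac{63 - 13824}{-45909} = \left(-49408\right) \left(- \frac{1}{1413}\right) + \left(63 - 13824\right) \left(- \frac{1}{45909}\right) = \frac{49408}{1413} - - \frac{1529}{5101} = \frac{49408}{1413} + \frac{1529}{5101} = \frac{254190685}{7207713}$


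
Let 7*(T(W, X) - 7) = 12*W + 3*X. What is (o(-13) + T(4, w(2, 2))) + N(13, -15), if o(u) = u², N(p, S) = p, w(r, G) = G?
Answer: 1377/7 ≈ 196.71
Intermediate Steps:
T(W, X) = 7 + 3*X/7 + 12*W/7 (T(W, X) = 7 + (12*W + 3*X)/7 = 7 + (3*X + 12*W)/7 = 7 + (3*X/7 + 12*W/7) = 7 + 3*X/7 + 12*W/7)
(o(-13) + T(4, w(2, 2))) + N(13, -15) = ((-13)² + (7 + (3/7)*2 + (12/7)*4)) + 13 = (169 + (7 + 6/7 + 48/7)) + 13 = (169 + 103/7) + 13 = 1286/7 + 13 = 1377/7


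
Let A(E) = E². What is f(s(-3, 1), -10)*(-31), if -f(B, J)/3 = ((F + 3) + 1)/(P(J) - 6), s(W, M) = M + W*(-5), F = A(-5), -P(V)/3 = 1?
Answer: -899/3 ≈ -299.67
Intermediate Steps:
P(V) = -3 (P(V) = -3*1 = -3)
F = 25 (F = (-5)² = 25)
s(W, M) = M - 5*W
f(B, J) = 29/3 (f(B, J) = -3*((25 + 3) + 1)/(-3 - 6) = -3*(28 + 1)/(-9) = -87*(-1)/9 = -3*(-29/9) = 29/3)
f(s(-3, 1), -10)*(-31) = (29/3)*(-31) = -899/3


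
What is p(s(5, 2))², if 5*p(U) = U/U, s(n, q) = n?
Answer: 1/25 ≈ 0.040000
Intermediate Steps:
p(U) = ⅕ (p(U) = (U/U)/5 = (⅕)*1 = ⅕)
p(s(5, 2))² = (⅕)² = 1/25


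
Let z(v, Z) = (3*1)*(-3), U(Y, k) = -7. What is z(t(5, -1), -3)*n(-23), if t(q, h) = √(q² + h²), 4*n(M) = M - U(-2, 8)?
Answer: 36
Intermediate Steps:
n(M) = 7/4 + M/4 (n(M) = (M - 1*(-7))/4 = (M + 7)/4 = (7 + M)/4 = 7/4 + M/4)
t(q, h) = √(h² + q²)
z(v, Z) = -9 (z(v, Z) = 3*(-3) = -9)
z(t(5, -1), -3)*n(-23) = -9*(7/4 + (¼)*(-23)) = -9*(7/4 - 23/4) = -9*(-4) = 36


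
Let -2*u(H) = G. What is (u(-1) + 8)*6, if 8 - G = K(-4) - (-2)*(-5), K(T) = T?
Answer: -18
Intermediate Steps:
G = 22 (G = 8 - (-4 - (-2)*(-5)) = 8 - (-4 - 1*10) = 8 - (-4 - 10) = 8 - 1*(-14) = 8 + 14 = 22)
u(H) = -11 (u(H) = -½*22 = -11)
(u(-1) + 8)*6 = (-11 + 8)*6 = -3*6 = -18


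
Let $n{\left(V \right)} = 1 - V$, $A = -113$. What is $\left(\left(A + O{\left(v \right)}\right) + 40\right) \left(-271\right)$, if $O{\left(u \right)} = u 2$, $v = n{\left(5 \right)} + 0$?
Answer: $21951$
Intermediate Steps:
$v = -4$ ($v = \left(1 - 5\right) + 0 = -4 + 0 = -4$)
$O{\left(u \right)} = 2 u$
$\left(\left(A + O{\left(v \right)}\right) + 40\right) \left(-271\right) = \left(\left(-113 + 2 \left(-4\right)\right) + 40\right) \left(-271\right) = \left(\left(-113 - 8\right) + 40\right) \left(-271\right) = \left(-121 + 40\right) \left(-271\right) = \left(-81\right) \left(-271\right) = 21951$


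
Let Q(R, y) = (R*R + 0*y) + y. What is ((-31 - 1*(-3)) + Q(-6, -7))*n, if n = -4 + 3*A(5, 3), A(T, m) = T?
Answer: 11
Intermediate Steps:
n = 11 (n = -4 + 3*5 = -4 + 15 = 11)
Q(R, y) = y + R**2 (Q(R, y) = (R**2 + 0) + y = R**2 + y = y + R**2)
((-31 - 1*(-3)) + Q(-6, -7))*n = ((-31 - 1*(-3)) + (-7 + (-6)**2))*11 = ((-31 + 3) + (-7 + 36))*11 = (-28 + 29)*11 = 1*11 = 11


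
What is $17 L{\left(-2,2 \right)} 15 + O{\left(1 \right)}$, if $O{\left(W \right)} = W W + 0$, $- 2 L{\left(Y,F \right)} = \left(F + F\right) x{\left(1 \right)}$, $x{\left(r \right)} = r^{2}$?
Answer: $-509$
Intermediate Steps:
$L{\left(Y,F \right)} = - F$ ($L{\left(Y,F \right)} = - \frac{\left(F + F\right) 1^{2}}{2} = - \frac{2 F 1}{2} = - \frac{2 F}{2} = - F$)
$O{\left(W \right)} = W^{2}$ ($O{\left(W \right)} = W^{2} + 0 = W^{2}$)
$17 L{\left(-2,2 \right)} 15 + O{\left(1 \right)} = 17 \left(-1\right) 2 \cdot 15 + 1^{2} = 17 \left(\left(-2\right) 15\right) + 1 = 17 \left(-30\right) + 1 = -510 + 1 = -509$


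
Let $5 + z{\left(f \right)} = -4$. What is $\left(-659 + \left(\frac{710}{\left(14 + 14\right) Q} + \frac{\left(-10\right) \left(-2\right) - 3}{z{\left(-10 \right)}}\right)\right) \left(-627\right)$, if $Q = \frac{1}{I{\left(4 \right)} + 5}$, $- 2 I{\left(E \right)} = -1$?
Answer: $\frac{27462391}{84} \approx 3.2693 \cdot 10^{5}$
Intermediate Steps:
$I{\left(E \right)} = \frac{1}{2}$ ($I{\left(E \right)} = \left(- \frac{1}{2}\right) \left(-1\right) = \frac{1}{2}$)
$z{\left(f \right)} = -9$ ($z{\left(f \right)} = -5 - 4 = -9$)
$Q = \frac{2}{11}$ ($Q = \frac{1}{\frac{1}{2} + 5} = \frac{1}{\frac{11}{2}} = \frac{2}{11} \approx 0.18182$)
$\left(-659 + \left(\frac{710}{\left(14 + 14\right) Q} + \frac{\left(-10\right) \left(-2\right) - 3}{z{\left(-10 \right)}}\right)\right) \left(-627\right) = \left(-659 + \left(\frac{710}{\left(14 + 14\right) \frac{2}{11}} + \frac{\left(-10\right) \left(-2\right) - 3}{-9}\right)\right) \left(-627\right) = \left(-659 + \left(\frac{710}{28 \cdot \frac{2}{11}} + \left(20 - 3\right) \left(- \frac{1}{9}\right)\right)\right) \left(-627\right) = \left(-659 + \left(\frac{710}{\frac{56}{11}} + 17 \left(- \frac{1}{9}\right)\right)\right) \left(-627\right) = \left(-659 + \left(710 \cdot \frac{11}{56} - \frac{17}{9}\right)\right) \left(-627\right) = \left(-659 + \left(\frac{3905}{28} - \frac{17}{9}\right)\right) \left(-627\right) = \left(-659 + \frac{34669}{252}\right) \left(-627\right) = \left(- \frac{131399}{252}\right) \left(-627\right) = \frac{27462391}{84}$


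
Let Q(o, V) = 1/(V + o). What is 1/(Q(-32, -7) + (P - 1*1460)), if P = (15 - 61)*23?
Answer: -39/98203 ≈ -0.00039714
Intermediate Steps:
P = -1058 (P = -46*23 = -1058)
1/(Q(-32, -7) + (P - 1*1460)) = 1/(1/(-7 - 32) + (-1058 - 1*1460)) = 1/(1/(-39) + (-1058 - 1460)) = 1/(-1/39 - 2518) = 1/(-98203/39) = -39/98203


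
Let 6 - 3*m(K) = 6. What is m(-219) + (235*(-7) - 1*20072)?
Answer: -21717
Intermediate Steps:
m(K) = 0 (m(K) = 2 - ⅓*6 = 2 - 2 = 0)
m(-219) + (235*(-7) - 1*20072) = 0 + (235*(-7) - 1*20072) = 0 + (-1645 - 20072) = 0 - 21717 = -21717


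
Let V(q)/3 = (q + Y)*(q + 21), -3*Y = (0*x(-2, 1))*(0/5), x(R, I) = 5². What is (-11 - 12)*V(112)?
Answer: -1027824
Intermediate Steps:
x(R, I) = 25
Y = 0 (Y = -0*25*0/5/3 = -0*0*(⅕) = -0*0 = -⅓*0 = 0)
V(q) = 3*q*(21 + q) (V(q) = 3*((q + 0)*(q + 21)) = 3*(q*(21 + q)) = 3*q*(21 + q))
(-11 - 12)*V(112) = (-11 - 12)*(3*112*(21 + 112)) = -69*112*133 = -23*44688 = -1027824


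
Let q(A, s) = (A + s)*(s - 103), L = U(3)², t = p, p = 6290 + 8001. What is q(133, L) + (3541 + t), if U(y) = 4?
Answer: 4869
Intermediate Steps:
p = 14291
t = 14291
L = 16 (L = 4² = 16)
q(A, s) = (-103 + s)*(A + s) (q(A, s) = (A + s)*(-103 + s) = (-103 + s)*(A + s))
q(133, L) + (3541 + t) = (16² - 103*133 - 103*16 + 133*16) + (3541 + 14291) = (256 - 13699 - 1648 + 2128) + 17832 = -12963 + 17832 = 4869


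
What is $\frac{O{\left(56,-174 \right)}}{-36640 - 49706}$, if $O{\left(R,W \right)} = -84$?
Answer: $\frac{14}{14391} \approx 0.00097283$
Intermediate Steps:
$\frac{O{\left(56,-174 \right)}}{-36640 - 49706} = - \frac{84}{-36640 - 49706} = - \frac{84}{-86346} = \left(-84\right) \left(- \frac{1}{86346}\right) = \frac{14}{14391}$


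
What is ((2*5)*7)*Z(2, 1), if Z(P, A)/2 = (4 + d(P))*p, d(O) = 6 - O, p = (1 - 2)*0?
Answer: 0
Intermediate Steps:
p = 0 (p = -1*0 = 0)
Z(P, A) = 0 (Z(P, A) = 2*((4 + (6 - P))*0) = 2*((10 - P)*0) = 2*0 = 0)
((2*5)*7)*Z(2, 1) = ((2*5)*7)*0 = (10*7)*0 = 70*0 = 0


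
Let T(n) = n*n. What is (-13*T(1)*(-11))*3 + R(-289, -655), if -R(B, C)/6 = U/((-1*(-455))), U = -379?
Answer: 197469/455 ≈ 434.00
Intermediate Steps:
T(n) = n²
R(B, C) = 2274/455 (R(B, C) = -(-2274)/((-1*(-455))) = -(-2274)/455 = -6*(-379/455) = 2274/455)
(-13*T(1)*(-11))*3 + R(-289, -655) = (-13*1²*(-11))*3 + 2274/455 = (-13*1*(-11))*3 + 2274/455 = -13*(-11)*3 + 2274/455 = 143*3 + 2274/455 = 429 + 2274/455 = 197469/455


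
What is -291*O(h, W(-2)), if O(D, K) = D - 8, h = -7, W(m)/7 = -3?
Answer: 4365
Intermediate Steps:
W(m) = -21 (W(m) = 7*(-3) = -21)
O(D, K) = -8 + D
-291*O(h, W(-2)) = -291*(-8 - 7) = -291*(-15) = 4365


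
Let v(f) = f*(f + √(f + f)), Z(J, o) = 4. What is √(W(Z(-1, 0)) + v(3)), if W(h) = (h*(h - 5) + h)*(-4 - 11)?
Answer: √(9 + 3*√6) ≈ 4.0433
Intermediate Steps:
v(f) = f*(f + √2*√f) (v(f) = f*(f + √(2*f)) = f*(f + √2*√f))
W(h) = -15*h - 15*h*(-5 + h) (W(h) = (h*(-5 + h) + h)*(-15) = (h + h*(-5 + h))*(-15) = -15*h - 15*h*(-5 + h))
√(W(Z(-1, 0)) + v(3)) = √(15*4*(4 - 1*4) + (3² + √2*3^(3/2))) = √(15*4*(4 - 4) + (9 + √2*(3*√3))) = √(15*4*0 + (9 + 3*√6)) = √(0 + (9 + 3*√6)) = √(9 + 3*√6)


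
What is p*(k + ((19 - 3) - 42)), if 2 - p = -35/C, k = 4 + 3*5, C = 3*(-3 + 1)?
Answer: 161/6 ≈ 26.833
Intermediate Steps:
C = -6 (C = 3*(-2) = -6)
k = 19 (k = 4 + 15 = 19)
p = -23/6 (p = 2 - (-35)/(-6) = 2 - (-35)*(-1)/6 = 2 - 1*35/6 = 2 - 35/6 = -23/6 ≈ -3.8333)
p*(k + ((19 - 3) - 42)) = -23*(19 + ((19 - 3) - 42))/6 = -23*(19 + (16 - 42))/6 = -23*(19 - 26)/6 = -23/6*(-7) = 161/6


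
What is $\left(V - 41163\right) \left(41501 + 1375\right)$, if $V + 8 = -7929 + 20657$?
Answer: $-1219522068$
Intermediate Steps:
$V = 12720$ ($V = -8 + \left(-7929 + 20657\right) = -8 + 12728 = 12720$)
$\left(V - 41163\right) \left(41501 + 1375\right) = \left(12720 - 41163\right) \left(41501 + 1375\right) = \left(-28443\right) 42876 = -1219522068$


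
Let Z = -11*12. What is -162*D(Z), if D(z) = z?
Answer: 21384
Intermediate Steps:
Z = -132
-162*D(Z) = -162*(-132) = 21384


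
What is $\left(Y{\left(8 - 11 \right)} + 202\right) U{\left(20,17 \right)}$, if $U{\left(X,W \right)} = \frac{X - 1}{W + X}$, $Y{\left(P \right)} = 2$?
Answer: $\frac{3876}{37} \approx 104.76$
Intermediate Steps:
$U{\left(X,W \right)} = \frac{-1 + X}{W + X}$
$\left(Y{\left(8 - 11 \right)} + 202\right) U{\left(20,17 \right)} = \left(2 + 202\right) \frac{-1 + 20}{17 + 20} = 204 \cdot \frac{1}{37} \cdot 19 = 204 \cdot \frac{19}{37} = \frac{3876}{37}$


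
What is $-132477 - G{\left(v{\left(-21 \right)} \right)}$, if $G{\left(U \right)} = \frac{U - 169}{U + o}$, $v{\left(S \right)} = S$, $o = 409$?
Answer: $- \frac{25700443}{194} \approx -1.3248 \cdot 10^{5}$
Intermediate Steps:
$G{\left(U \right)} = \frac{-169 + U}{409 + U}$ ($G{\left(U \right)} = \frac{U - 169}{U + 409} = \frac{-169 + U}{409 + U}$)
$-132477 - G{\left(v{\left(-21 \right)} \right)} = -132477 - \frac{-169 - 21}{409 - 21} = -132477 - \frac{1}{388} \left(-190\right) = -132477 - - \frac{95}{194} = -132477 + \frac{95}{194} = - \frac{25700443}{194}$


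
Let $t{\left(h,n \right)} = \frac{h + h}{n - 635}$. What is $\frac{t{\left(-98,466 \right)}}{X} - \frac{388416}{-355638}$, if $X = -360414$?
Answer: $\frac{1971527970734}{1805158207359} \approx 1.0922$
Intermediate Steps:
$t{\left(h,n \right)} = \frac{2 h}{-635 + n}$
$\frac{t{\left(-98,466 \right)}}{X} - \frac{388416}{-355638} = \frac{2 \left(-98\right) \frac{1}{-635 + 466}}{-360414} - \frac{388416}{-355638} = 2 \left(-98\right) \frac{1}{-169} \left(- \frac{1}{360414}\right) - - \frac{64736}{59273} = 2 \left(-98\right) \left(- \frac{1}{169}\right) \left(- \frac{1}{360414}\right) + \frac{64736}{59273} = \frac{196}{169} \left(- \frac{1}{360414}\right) + \frac{64736}{59273} = - \frac{98}{30454983} + \frac{64736}{59273} = \frac{1971527970734}{1805158207359}$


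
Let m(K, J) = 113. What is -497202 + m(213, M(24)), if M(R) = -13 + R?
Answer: -497089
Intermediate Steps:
-497202 + m(213, M(24)) = -497202 + 113 = -497089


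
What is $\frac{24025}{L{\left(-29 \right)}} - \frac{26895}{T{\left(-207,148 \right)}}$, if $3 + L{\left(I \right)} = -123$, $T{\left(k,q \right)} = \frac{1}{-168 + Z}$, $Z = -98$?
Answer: $\frac{901388795}{126} \approx 7.1539 \cdot 10^{6}$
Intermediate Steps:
$T{\left(k,q \right)} = - \frac{1}{266}$ ($T{\left(k,q \right)} = \frac{1}{-168 - 98} = \frac{1}{-266} = - \frac{1}{266}$)
$L{\left(I \right)} = -126$ ($L{\left(I \right)} = -3 - 123 = -126$)
$\frac{24025}{L{\left(-29 \right)}} - \frac{26895}{T{\left(-207,148 \right)}} = \frac{24025}{-126} - \frac{26895}{- \frac{1}{266}} = 24025 \left(- \frac{1}{126}\right) - -7154070 = - \frac{24025}{126} + 7154070 = \frac{901388795}{126}$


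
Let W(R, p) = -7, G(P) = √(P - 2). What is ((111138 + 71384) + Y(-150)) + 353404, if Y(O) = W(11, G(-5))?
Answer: 535919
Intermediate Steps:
G(P) = √(-2 + P)
Y(O) = -7
((111138 + 71384) + Y(-150)) + 353404 = ((111138 + 71384) - 7) + 353404 = (182522 - 7) + 353404 = 182515 + 353404 = 535919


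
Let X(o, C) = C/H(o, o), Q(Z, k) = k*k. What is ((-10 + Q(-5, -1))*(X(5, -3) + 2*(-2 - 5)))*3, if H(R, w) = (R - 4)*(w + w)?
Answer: 3861/10 ≈ 386.10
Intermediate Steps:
Q(Z, k) = k²
H(R, w) = 2*w*(-4 + R) (H(R, w) = (-4 + R)*(2*w) = 2*w*(-4 + R))
X(o, C) = C/(2*o*(-4 + o)) (X(o, C) = C/((2*o*(-4 + o))) = C*(1/(2*o*(-4 + o))) = C/(2*o*(-4 + o)))
((-10 + Q(-5, -1))*(X(5, -3) + 2*(-2 - 5)))*3 = ((-10 + (-1)²)*((½)*(-3)/(5*(-4 + 5)) + 2*(-2 - 5)))*3 = ((-10 + 1)*((½)*(-3)*(⅕)/1 + 2*(-7)))*3 = -9*((½)*(-3)*(⅕)*1 - 14)*3 = -9*(-3/10 - 14)*3 = -9*(-143/10)*3 = (1287/10)*3 = 3861/10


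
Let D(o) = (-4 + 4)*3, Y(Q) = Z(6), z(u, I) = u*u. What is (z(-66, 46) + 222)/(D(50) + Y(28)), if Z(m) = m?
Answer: 763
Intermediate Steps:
z(u, I) = u²
Y(Q) = 6
D(o) = 0 (D(o) = 0*3 = 0)
(z(-66, 46) + 222)/(D(50) + Y(28)) = ((-66)² + 222)/(0 + 6) = (4356 + 222)/6 = 4578*(⅙) = 763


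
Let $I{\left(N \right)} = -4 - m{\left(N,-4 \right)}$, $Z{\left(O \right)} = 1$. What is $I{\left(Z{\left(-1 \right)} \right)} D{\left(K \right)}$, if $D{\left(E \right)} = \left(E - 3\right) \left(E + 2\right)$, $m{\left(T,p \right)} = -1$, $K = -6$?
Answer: $-108$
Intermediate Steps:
$I{\left(N \right)} = -3$ ($I{\left(N \right)} = -4 - -1 = -4 + 1 = -3$)
$D{\left(E \right)} = \left(-3 + E\right) \left(2 + E\right)$
$I{\left(Z{\left(-1 \right)} \right)} D{\left(K \right)} = - 3 \left(-6 + \left(-6\right)^{2} - -6\right) = - 3 \left(-6 + 36 + 6\right) = \left(-3\right) 36 = -108$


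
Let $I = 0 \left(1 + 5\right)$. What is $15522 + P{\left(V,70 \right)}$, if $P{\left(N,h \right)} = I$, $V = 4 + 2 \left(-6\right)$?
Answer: $15522$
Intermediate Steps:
$V = -8$ ($V = 4 - 12 = -8$)
$I = 0$ ($I = 0 \cdot 6 = 0$)
$P{\left(N,h \right)} = 0$
$15522 + P{\left(V,70 \right)} = 15522 + 0 = 15522$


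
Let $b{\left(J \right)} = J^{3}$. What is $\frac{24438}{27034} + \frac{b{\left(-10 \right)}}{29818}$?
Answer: $\frac{175414571}{201524953} \approx 0.87044$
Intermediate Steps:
$\frac{24438}{27034} + \frac{b{\left(-10 \right)}}{29818} = \frac{24438}{27034} + \frac{\left(-10\right)^{3}}{29818} = 24438 \cdot \frac{1}{27034} - \frac{500}{14909} = \frac{12219}{13517} - \frac{500}{14909} = \frac{175414571}{201524953}$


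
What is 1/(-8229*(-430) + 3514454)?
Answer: 1/7052924 ≈ 1.4179e-7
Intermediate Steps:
1/(-8229*(-430) + 3514454) = 1/(3538470 + 3514454) = 1/7052924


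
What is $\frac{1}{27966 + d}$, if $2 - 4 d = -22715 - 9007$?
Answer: $\frac{1}{35897} \approx 2.7857 \cdot 10^{-5}$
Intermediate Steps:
$d = 7931$ ($d = \frac{1}{2} - \frac{-22715 - 9007}{4} = \frac{1}{2} - - \frac{15861}{2} = \frac{1}{2} + \frac{15861}{2} = 7931$)
$\frac{1}{27966 + d} = \frac{1}{27966 + 7931} = \frac{1}{35897}$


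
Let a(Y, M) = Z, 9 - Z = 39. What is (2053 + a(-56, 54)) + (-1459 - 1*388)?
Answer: 176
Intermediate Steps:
Z = -30 (Z = 9 - 1*39 = 9 - 39 = -30)
a(Y, M) = -30
(2053 + a(-56, 54)) + (-1459 - 1*388) = (2053 - 30) + (-1459 - 1*388) = 2023 + (-1459 - 388) = 2023 - 1847 = 176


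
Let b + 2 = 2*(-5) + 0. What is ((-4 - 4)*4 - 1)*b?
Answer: 396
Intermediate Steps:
b = -12 (b = -2 + (2*(-5) + 0) = -2 + (-10 + 0) = -2 - 10 = -12)
((-4 - 4)*4 - 1)*b = ((-4 - 4)*4 - 1)*(-12) = (-8*4 - 1)*(-12) = (-32 - 1)*(-12) = -33*(-12) = 396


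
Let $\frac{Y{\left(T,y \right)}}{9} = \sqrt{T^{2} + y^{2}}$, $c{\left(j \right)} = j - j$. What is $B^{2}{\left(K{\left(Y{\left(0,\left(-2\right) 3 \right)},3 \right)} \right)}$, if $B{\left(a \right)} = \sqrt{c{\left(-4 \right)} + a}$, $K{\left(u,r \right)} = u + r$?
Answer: $57$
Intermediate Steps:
$c{\left(j \right)} = 0$
$Y{\left(T,y \right)} = 9 \sqrt{T^{2} + y^{2}}$
$K{\left(u,r \right)} = r + u$
$B{\left(a \right)} = \sqrt{a}$ ($B{\left(a \right)} = \sqrt{0 + a} = \sqrt{a}$)
$B^{2}{\left(K{\left(Y{\left(0,\left(-2\right) 3 \right)},3 \right)} \right)} = \left(\sqrt{3 + 9 \sqrt{0^{2} + \left(\left(-2\right) 3\right)^{2}}}\right)^{2} = \left(\sqrt{3 + 9 \sqrt{0 + \left(-6\right)^{2}}}\right)^{2} = \left(\sqrt{3 + 9 \sqrt{0 + 36}}\right)^{2} = \left(\sqrt{3 + 9 \sqrt{36}}\right)^{2} = \left(\sqrt{3 + 9 \cdot 6}\right)^{2} = \left(\sqrt{3 + 54}\right)^{2} = \left(\sqrt{57}\right)^{2} = 57$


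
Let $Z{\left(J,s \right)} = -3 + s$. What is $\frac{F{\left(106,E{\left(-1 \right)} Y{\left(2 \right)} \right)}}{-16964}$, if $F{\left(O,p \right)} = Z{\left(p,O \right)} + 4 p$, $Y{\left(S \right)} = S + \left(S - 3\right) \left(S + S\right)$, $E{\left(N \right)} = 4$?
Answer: $- \frac{71}{16964} \approx -0.0041853$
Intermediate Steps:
$Y{\left(S \right)} = S + 2 S \left(-3 + S\right)$ ($Y{\left(S \right)} = S + \left(-3 + S\right) 2 S = S + 2 S \left(-3 + S\right)$)
$F{\left(O,p \right)} = -3 + O + 4 p$ ($F{\left(O,p \right)} = \left(-3 + O\right) + 4 p = -3 + O + 4 p$)
$\frac{F{\left(106,E{\left(-1 \right)} Y{\left(2 \right)} \right)}}{-16964} = \frac{-3 + 106 + 4 \cdot 4 \cdot 2 \left(-5 + 2 \cdot 2\right)}{-16964} = \left(-3 + 106 + 4 \cdot 4 \cdot 2 \left(-5 + 4\right)\right) \left(- \frac{1}{16964}\right) = \left(-3 + 106 + 4 \cdot 4 \cdot 2 \left(-1\right)\right) \left(- \frac{1}{16964}\right) = \left(-3 + 106 + 4 \cdot 4 \left(-2\right)\right) \left(- \frac{1}{16964}\right) = \left(-3 + 106 + 4 \left(-8\right)\right) \left(- \frac{1}{16964}\right) = \left(-3 + 106 - 32\right) \left(- \frac{1}{16964}\right) = 71 \left(- \frac{1}{16964}\right) = - \frac{71}{16964}$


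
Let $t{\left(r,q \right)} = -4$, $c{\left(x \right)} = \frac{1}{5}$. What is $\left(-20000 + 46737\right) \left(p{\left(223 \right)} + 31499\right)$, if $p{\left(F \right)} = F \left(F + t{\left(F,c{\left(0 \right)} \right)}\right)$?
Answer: $2147943632$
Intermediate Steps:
$c{\left(x \right)} = \frac{1}{5}$
$p{\left(F \right)} = F \left(-4 + F\right)$ ($p{\left(F \right)} = F \left(F - 4\right) = F \left(-4 + F\right)$)
$\left(-20000 + 46737\right) \left(p{\left(223 \right)} + 31499\right) = \left(-20000 + 46737\right) \left(223 \left(-4 + 223\right) + 31499\right) = 26737 \left(223 \cdot 219 + 31499\right) = 26737 \left(48837 + 31499\right) = 26737 \cdot 80336 = 2147943632$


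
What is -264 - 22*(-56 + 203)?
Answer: -3498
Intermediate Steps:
-264 - 22*(-56 + 203) = -264 - 22*147 = -264 - 3234 = -3498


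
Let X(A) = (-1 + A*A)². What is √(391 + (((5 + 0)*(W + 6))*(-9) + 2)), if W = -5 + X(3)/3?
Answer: 6*I*√17 ≈ 24.739*I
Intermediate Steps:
X(A) = (-1 + A²)²
W = 49/3 (W = -5 + (-1 + 3²)²/3 = -5 + (-1 + 9)²*(⅓) = -5 + 8²*(⅓) = -5 + 64*(⅓) = -5 + 64/3 = 49/3 ≈ 16.333)
√(391 + (((5 + 0)*(W + 6))*(-9) + 2)) = √(391 + (((5 + 0)*(49/3 + 6))*(-9) + 2)) = √(391 + ((5*(67/3))*(-9) + 2)) = √(391 + ((335/3)*(-9) + 2)) = √(391 + (-1005 + 2)) = √(391 - 1003) = √(-612) = 6*I*√17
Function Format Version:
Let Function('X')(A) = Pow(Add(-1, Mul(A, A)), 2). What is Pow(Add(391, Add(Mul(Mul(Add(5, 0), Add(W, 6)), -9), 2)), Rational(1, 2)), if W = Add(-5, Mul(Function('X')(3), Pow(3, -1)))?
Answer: Mul(6, I, Pow(17, Rational(1, 2))) ≈ Mul(24.739, I)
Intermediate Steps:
Function('X')(A) = Pow(Add(-1, Pow(A, 2)), 2)
W = Rational(49, 3) (W = Add(-5, Mul(Pow(Add(-1, Pow(3, 2)), 2), Pow(3, -1))) = Add(-5, Mul(Pow(Add(-1, 9), 2), Rational(1, 3))) = Add(-5, Mul(Pow(8, 2), Rational(1, 3))) = Add(-5, Mul(64, Rational(1, 3))) = Add(-5, Rational(64, 3)) = Rational(49, 3) ≈ 16.333)
Pow(Add(391, Add(Mul(Mul(Add(5, 0), Add(W, 6)), -9), 2)), Rational(1, 2)) = Pow(Add(391, Add(Mul(Mul(Add(5, 0), Add(Rational(49, 3), 6)), -9), 2)), Rational(1, 2)) = Pow(Add(391, Add(Mul(Mul(5, Rational(67, 3)), -9), 2)), Rational(1, 2)) = Pow(Add(391, Add(Mul(Rational(335, 3), -9), 2)), Rational(1, 2)) = Pow(Add(391, Add(-1005, 2)), Rational(1, 2)) = Pow(Add(391, -1003), Rational(1, 2)) = Pow(-612, Rational(1, 2)) = Mul(6, I, Pow(17, Rational(1, 2)))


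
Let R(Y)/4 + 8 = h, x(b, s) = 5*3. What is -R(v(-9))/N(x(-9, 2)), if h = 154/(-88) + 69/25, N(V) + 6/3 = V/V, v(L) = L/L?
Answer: -699/25 ≈ -27.960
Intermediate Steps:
x(b, s) = 15
v(L) = 1
N(V) = -1 (N(V) = -2 + V/V = -2 + 1 = -1)
h = 101/100 (h = 154*(-1/88) + 69*(1/25) = -7/4 + 69/25 = 101/100 ≈ 1.0100)
R(Y) = -699/25 (R(Y) = -32 + 4*(101/100) = -32 + 101/25 = -699/25)
-R(v(-9))/N(x(-9, 2)) = -(-699)/(25*(-1)) = -(-699)*(-1)/25 = -1*699/25 = -699/25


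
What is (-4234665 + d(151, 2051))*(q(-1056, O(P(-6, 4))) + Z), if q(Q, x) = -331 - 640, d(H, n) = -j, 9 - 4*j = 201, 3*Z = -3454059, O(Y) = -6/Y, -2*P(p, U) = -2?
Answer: 4879650799908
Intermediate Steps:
P(p, U) = 1 (P(p, U) = -½*(-2) = 1)
Z = -1151353 (Z = (⅓)*(-3454059) = -1151353)
j = -48 (j = 9/4 - ¼*201 = 9/4 - 201/4 = -48)
d(H, n) = 48 (d(H, n) = -1*(-48) = 48)
q(Q, x) = -971
(-4234665 + d(151, 2051))*(q(-1056, O(P(-6, 4))) + Z) = (-4234665 + 48)*(-971 - 1151353) = -4234617*(-1152324) = 4879650799908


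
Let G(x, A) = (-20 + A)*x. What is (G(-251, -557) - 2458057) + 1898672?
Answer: -414558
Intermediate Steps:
G(x, A) = x*(-20 + A)
(G(-251, -557) - 2458057) + 1898672 = (-251*(-20 - 557) - 2458057) + 1898672 = (-251*(-577) - 2458057) + 1898672 = (144827 - 2458057) + 1898672 = -2313230 + 1898672 = -414558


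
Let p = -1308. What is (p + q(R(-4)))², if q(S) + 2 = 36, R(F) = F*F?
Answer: 1623076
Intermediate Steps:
R(F) = F²
q(S) = 34 (q(S) = -2 + 36 = 34)
(p + q(R(-4)))² = (-1308 + 34)² = (-1274)² = 1623076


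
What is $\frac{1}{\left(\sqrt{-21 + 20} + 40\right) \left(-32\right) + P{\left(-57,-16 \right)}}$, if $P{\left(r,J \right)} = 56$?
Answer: $- \frac{153}{187400} + \frac{i}{46850} \approx -0.00081644 + 2.1345 \cdot 10^{-5} i$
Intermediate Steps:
$\frac{1}{\left(\sqrt{-21 + 20} + 40\right) \left(-32\right) + P{\left(-57,-16 \right)}} = \frac{1}{\left(\sqrt{-21 + 20} + 40\right) \left(-32\right) + 56} = \frac{1}{\left(\sqrt{-1} + 40\right) \left(-32\right) + 56} = \frac{1}{\left(i + 40\right) \left(-32\right) + 56} = \frac{1}{\left(40 + i\right) \left(-32\right) + 56} = \frac{1}{\left(-1280 - 32 i\right) + 56} = \frac{1}{-1224 - 32 i} = \frac{-1224 + 32 i}{1499200}$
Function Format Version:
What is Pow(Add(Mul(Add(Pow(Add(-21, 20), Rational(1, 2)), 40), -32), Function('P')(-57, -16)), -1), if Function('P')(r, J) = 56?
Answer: Add(Rational(-153, 187400), Mul(Rational(1, 46850), I)) ≈ Add(-0.00081644, Mul(2.1345e-5, I))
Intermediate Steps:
Pow(Add(Mul(Add(Pow(Add(-21, 20), Rational(1, 2)), 40), -32), Function('P')(-57, -16)), -1) = Pow(Add(Mul(Add(Pow(Add(-21, 20), Rational(1, 2)), 40), -32), 56), -1) = Pow(Add(Mul(Add(Pow(-1, Rational(1, 2)), 40), -32), 56), -1) = Pow(Add(Mul(Add(I, 40), -32), 56), -1) = Pow(Add(Mul(Add(40, I), -32), 56), -1) = Pow(Add(Add(-1280, Mul(-32, I)), 56), -1) = Pow(Add(-1224, Mul(-32, I)), -1) = Mul(Rational(1, 1499200), Add(-1224, Mul(32, I)))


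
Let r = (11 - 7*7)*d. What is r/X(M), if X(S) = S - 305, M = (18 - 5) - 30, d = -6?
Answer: -114/161 ≈ -0.70807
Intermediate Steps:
M = -17 (M = 13 - 30 = -17)
X(S) = -305 + S
r = 228 (r = (11 - 7*7)*(-6) = (11 - 49)*(-6) = -38*(-6) = 228)
r/X(M) = 228/(-305 - 17) = 228/(-322) = 228*(-1/322) = -114/161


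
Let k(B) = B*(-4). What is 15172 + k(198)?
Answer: 14380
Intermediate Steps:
k(B) = -4*B
15172 + k(198) = 15172 - 4*198 = 15172 - 792 = 14380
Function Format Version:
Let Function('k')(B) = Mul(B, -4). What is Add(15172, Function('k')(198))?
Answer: 14380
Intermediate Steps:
Function('k')(B) = Mul(-4, B)
Add(15172, Function('k')(198)) = Add(15172, Mul(-4, 198)) = Add(15172, -792) = 14380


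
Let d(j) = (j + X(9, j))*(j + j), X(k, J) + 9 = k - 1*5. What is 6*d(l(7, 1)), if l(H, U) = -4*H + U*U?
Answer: 10368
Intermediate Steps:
X(k, J) = -14 + k (X(k, J) = -9 + (k - 1*5) = -9 + (k - 5) = -9 + (-5 + k) = -14 + k)
l(H, U) = U² - 4*H (l(H, U) = -4*H + U² = U² - 4*H)
d(j) = 2*j*(-5 + j) (d(j) = (j + (-14 + 9))*(j + j) = (j - 5)*(2*j) = (-5 + j)*(2*j) = 2*j*(-5 + j))
6*d(l(7, 1)) = 6*(2*(1² - 4*7)*(-5 + (1² - 4*7))) = 6*(2*(1 - 28)*(-5 + (1 - 28))) = 6*(2*(-27)*(-5 - 27)) = 6*(2*(-27)*(-32)) = 6*1728 = 10368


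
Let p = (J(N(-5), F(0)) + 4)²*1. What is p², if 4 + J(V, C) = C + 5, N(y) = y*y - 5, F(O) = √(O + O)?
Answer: 625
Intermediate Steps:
F(O) = √2*√O (F(O) = √(2*O) = √2*√O)
N(y) = -5 + y² (N(y) = y² - 5 = -5 + y²)
J(V, C) = 1 + C (J(V, C) = -4 + (C + 5) = -4 + (5 + C) = 1 + C)
p = 25 (p = ((1 + √2*√0) + 4)²*1 = ((1 + √2*0) + 4)²*1 = ((1 + 0) + 4)²*1 = (1 + 4)²*1 = 5²*1 = 25*1 = 25)
p² = 25² = 625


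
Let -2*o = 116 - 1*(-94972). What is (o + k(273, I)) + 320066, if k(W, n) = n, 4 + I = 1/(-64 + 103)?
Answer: 10628203/39 ≈ 2.7252e+5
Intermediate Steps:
o = -47544 (o = -(116 - 1*(-94972))/2 = -(116 + 94972)/2 = -1/2*95088 = -47544)
I = -155/39 (I = -4 + 1/(-64 + 103) = -4 + 1/39 = -155/39 ≈ -3.9744)
(o + k(273, I)) + 320066 = (-47544 - 155/39) + 320066 = -1854371/39 + 320066 = 10628203/39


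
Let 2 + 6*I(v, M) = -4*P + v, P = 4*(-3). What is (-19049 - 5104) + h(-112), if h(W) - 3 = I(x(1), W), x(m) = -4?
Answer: -24143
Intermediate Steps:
P = -12
I(v, M) = 23/3 + v/6 (I(v, M) = -1/3 + (-4*(-12) + v)/6 = -1/3 + (48 + v)/6 = -1/3 + (8 + v/6) = 23/3 + v/6)
h(W) = 10 (h(W) = 3 + (23/3 + (1/6)*(-4)) = 3 + (23/3 - 2/3) = 3 + 7 = 10)
(-19049 - 5104) + h(-112) = (-19049 - 5104) + 10 = -24153 + 10 = -24143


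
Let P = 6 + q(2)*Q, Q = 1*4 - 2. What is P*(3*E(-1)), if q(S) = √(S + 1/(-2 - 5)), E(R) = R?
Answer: -18 - 6*√91/7 ≈ -26.177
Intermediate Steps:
Q = 2 (Q = 4 - 2 = 2)
q(S) = √(-⅐ + S) (q(S) = √(S + 1/(-7)) = √(S - ⅐) = √(-⅐ + S))
P = 6 + 2*√91/7 (P = 6 + (√(-7 + 49*2)/7)*2 = 6 + (√(-7 + 98)/7)*2 = 6 + (√91/7)*2 = 6 + 2*√91/7 ≈ 8.7255)
P*(3*E(-1)) = (6 + 2*√91/7)*(3*(-1)) = (6 + 2*√91/7)*(-3) = -18 - 6*√91/7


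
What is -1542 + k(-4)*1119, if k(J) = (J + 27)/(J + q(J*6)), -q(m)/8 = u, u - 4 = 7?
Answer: -7287/4 ≈ -1821.8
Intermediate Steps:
u = 11 (u = 4 + 7 = 11)
q(m) = -88 (q(m) = -8*11 = -88)
k(J) = (27 + J)/(-88 + J) (k(J) = (J + 27)/(J - 88) = (27 + J)/(-88 + J))
-1542 + k(-4)*1119 = -1542 + ((27 - 4)/(-88 - 4))*1119 = -1542 + (23/(-92))*1119 = -1542 - 1/92*23*1119 = -1542 - ¼*1119 = -1542 - 1119/4 = -7287/4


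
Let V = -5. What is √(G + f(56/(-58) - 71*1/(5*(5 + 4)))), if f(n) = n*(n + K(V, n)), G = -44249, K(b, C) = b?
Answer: I*√75324480989/1305 ≈ 210.31*I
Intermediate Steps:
f(n) = n*(-5 + n) (f(n) = n*(n - 5) = n*(-5 + n))
√(G + f(56/(-58) - 71*1/(5*(5 + 4)))) = √(-44249 + (56/(-58) - 71*1/(5*(5 + 4)))*(-5 + (56/(-58) - 71*1/(5*(5 + 4))))) = √(-44249 + (56*(-1/58) - 71/(5*9))*(-5 + (56*(-1/58) - 71/(5*9)))) = √(-44249 + (-28/29 - 71/45)*(-5 + (-28/29 - 71/45))) = √(-44249 - 3319*(-5 - 3319/1305)/1305) = √(-44249 - 3319/1305*(-9844/1305)) = √(-44249 + 32672236/1703025) = √(-75324480989/1703025) = I*√75324480989/1305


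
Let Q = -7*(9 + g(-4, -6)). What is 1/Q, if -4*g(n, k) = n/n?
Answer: -4/245 ≈ -0.016327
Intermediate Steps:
g(n, k) = -1/4 (g(n, k) = -n/(4*n) = -1/4*1 = -1/4)
Q = -245/4 (Q = -7*(9 - 1/4) = -7*35/4 = -245/4 ≈ -61.250)
1/Q = 1/(-245/4) = -4/245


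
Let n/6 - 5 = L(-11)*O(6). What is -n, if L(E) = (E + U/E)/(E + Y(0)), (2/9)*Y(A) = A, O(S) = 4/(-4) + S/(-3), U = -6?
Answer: -1560/121 ≈ -12.893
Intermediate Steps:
O(S) = -1 - S/3 (O(S) = 4*(-1/4) + S*(-1/3) = -1 - S/3)
Y(A) = 9*A/2
L(E) = (E - 6/E)/E (L(E) = (E - 6/E)/(E + (9/2)*0) = (E - 6/E)/(E + 0) = (E - 6/E)/E)
n = 1560/121 (n = 30 + 6*((1 - 6/(-11)**2)*(-1 - 1/3*6)) = 30 + 6*((1 - 6*1/121)*(-1 - 2)) = 30 + 6*((1 - 6/121)*(-3)) = 30 + 6*((115/121)*(-3)) = 30 + 6*(-345/121) = 30 - 2070/121 = 1560/121 ≈ 12.893)
-n = -1*1560/121 = -1560/121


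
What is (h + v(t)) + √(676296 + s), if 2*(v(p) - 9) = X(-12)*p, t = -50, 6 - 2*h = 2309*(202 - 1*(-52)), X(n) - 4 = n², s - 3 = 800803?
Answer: -296931 + √1477102 ≈ -2.9572e+5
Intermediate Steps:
s = 800806 (s = 3 + 800803 = 800806)
X(n) = 4 + n²
h = -293240 (h = 3 - 2309*(202 - 1*(-52))/2 = 3 - 2309*(202 + 52)/2 = 3 - 2309*254/2 = 3 - ½*586486 = 3 - 293243 = -293240)
v(p) = 9 + 74*p (v(p) = 9 + ((4 + (-12)²)*p)/2 = 9 + ((4 + 144)*p)/2 = 9 + (148*p)/2 = 9 + 74*p)
(h + v(t)) + √(676296 + s) = (-293240 + (9 + 74*(-50))) + √(676296 + 800806) = (-293240 + (9 - 3700)) + √1477102 = (-293240 - 3691) + √1477102 = -296931 + √1477102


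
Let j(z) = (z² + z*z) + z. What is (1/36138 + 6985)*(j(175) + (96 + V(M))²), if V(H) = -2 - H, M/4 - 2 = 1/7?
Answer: 850019665543399/1770762 ≈ 4.8003e+8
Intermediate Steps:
j(z) = z + 2*z² (j(z) = (z² + z²) + z = 2*z² + z = z + 2*z²)
M = 60/7 (M = 8 + 4*(1/7) = 8 + 4*(1*(⅐)) = 8 + 4*(⅐) = 8 + 4/7 = 60/7 ≈ 8.5714)
(1/36138 + 6985)*(j(175) + (96 + V(M))²) = (1/36138 + 6985)*(175*(1 + 2*175) + (96 + (-2 - 1*60/7))²) = (1/36138 + 6985)*(175*(1 + 350) + (96 + (-2 - 60/7))²) = 252423931*(175*351 + (96 - 74/7)²)/36138 = 252423931*(61425 + (598/7)²)/36138 = 252423931*(61425 + 357604/49)/36138 = (252423931/36138)*(3367429/49) = 850019665543399/1770762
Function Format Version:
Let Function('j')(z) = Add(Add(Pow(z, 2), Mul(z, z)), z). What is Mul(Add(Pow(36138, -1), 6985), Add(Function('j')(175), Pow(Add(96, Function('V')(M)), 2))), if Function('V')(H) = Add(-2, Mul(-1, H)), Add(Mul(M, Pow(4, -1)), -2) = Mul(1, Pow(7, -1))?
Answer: Rational(850019665543399, 1770762) ≈ 4.8003e+8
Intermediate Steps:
Function('j')(z) = Add(z, Mul(2, Pow(z, 2))) (Function('j')(z) = Add(Add(Pow(z, 2), Pow(z, 2)), z) = Add(Mul(2, Pow(z, 2)), z) = Add(z, Mul(2, Pow(z, 2))))
M = Rational(60, 7) (M = Add(8, Mul(4, Mul(1, Pow(7, -1)))) = Add(8, Mul(4, Mul(1, Rational(1, 7)))) = Add(8, Mul(4, Rational(1, 7))) = Add(8, Rational(4, 7)) = Rational(60, 7) ≈ 8.5714)
Mul(Add(Pow(36138, -1), 6985), Add(Function('j')(175), Pow(Add(96, Function('V')(M)), 2))) = Mul(Add(Pow(36138, -1), 6985), Add(Mul(175, Add(1, Mul(2, 175))), Pow(Add(96, Add(-2, Mul(-1, Rational(60, 7)))), 2))) = Mul(Add(Rational(1, 36138), 6985), Add(Mul(175, Add(1, 350)), Pow(Add(96, Add(-2, Rational(-60, 7))), 2))) = Mul(Rational(252423931, 36138), Add(Mul(175, 351), Pow(Add(96, Rational(-74, 7)), 2))) = Mul(Rational(252423931, 36138), Add(61425, Pow(Rational(598, 7), 2))) = Mul(Rational(252423931, 36138), Add(61425, Rational(357604, 49))) = Mul(Rational(252423931, 36138), Rational(3367429, 49)) = Rational(850019665543399, 1770762)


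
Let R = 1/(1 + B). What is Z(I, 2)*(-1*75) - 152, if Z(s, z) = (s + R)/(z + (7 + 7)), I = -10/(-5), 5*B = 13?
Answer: -15617/96 ≈ -162.68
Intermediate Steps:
B = 13/5 (B = (⅕)*13 = 13/5 ≈ 2.6000)
R = 5/18 (R = 1/(1 + 13/5) = 1/(18/5) = 5/18 ≈ 0.27778)
I = 2 (I = -10*(-⅕) = 2)
Z(s, z) = (5/18 + s)/(14 + z) (Z(s, z) = (s + 5/18)/(z + (7 + 7)) = (5/18 + s)/(z + 14) = (5/18 + s)/(14 + z))
Z(I, 2)*(-1*75) - 152 = ((5/18 + 2)/(14 + 2))*(-1*75) - 152 = ((41/18)/16)*(-75) - 152 = ((1/16)*(41/18))*(-75) - 152 = (41/288)*(-75) - 152 = -1025/96 - 152 = -15617/96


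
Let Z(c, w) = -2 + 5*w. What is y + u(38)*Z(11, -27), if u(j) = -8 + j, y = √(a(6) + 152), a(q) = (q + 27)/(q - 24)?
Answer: -4110 + √5406/6 ≈ -4097.7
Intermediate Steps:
a(q) = (27 + q)/(-24 + q)
y = √5406/6 (y = √((27 + 6)/(-24 + 6) + 152) = √(33/(-18) + 152) = √(-1/18*33 + 152) = √(-11/6 + 152) = √(901/6) = √5406/6 ≈ 12.254)
y + u(38)*Z(11, -27) = √5406/6 + (-8 + 38)*(-2 + 5*(-27)) = √5406/6 + 30*(-2 - 135) = √5406/6 + 30*(-137) = √5406/6 - 4110 = -4110 + √5406/6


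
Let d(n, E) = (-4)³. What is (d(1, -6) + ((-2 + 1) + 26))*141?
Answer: -5499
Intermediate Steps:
d(n, E) = -64
(d(1, -6) + ((-2 + 1) + 26))*141 = (-64 + ((-2 + 1) + 26))*141 = (-64 + (-1 + 26))*141 = (-64 + 25)*141 = -39*141 = -5499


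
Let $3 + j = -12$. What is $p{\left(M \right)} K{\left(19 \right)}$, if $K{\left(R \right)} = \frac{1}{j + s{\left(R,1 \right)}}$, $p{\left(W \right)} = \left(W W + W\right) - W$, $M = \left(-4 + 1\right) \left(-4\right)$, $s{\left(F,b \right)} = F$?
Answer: $36$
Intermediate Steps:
$j = -15$ ($j = -3 - 12 = -15$)
$M = 12$ ($M = \left(-3\right) \left(-4\right) = 12$)
$p{\left(W \right)} = W^{2}$ ($p{\left(W \right)} = \left(W^{2} + W\right) - W = \left(W + W^{2}\right) - W = W^{2}$)
$K{\left(R \right)} = \frac{1}{-15 + R}$
$p{\left(M \right)} K{\left(19 \right)} = \frac{12^{2}}{-15 + 19} = \frac{144}{4} = 144 \cdot \frac{1}{4} = 36$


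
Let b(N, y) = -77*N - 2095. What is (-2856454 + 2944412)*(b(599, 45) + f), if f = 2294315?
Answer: 197562199926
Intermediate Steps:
b(N, y) = -2095 - 77*N
(-2856454 + 2944412)*(b(599, 45) + f) = (-2856454 + 2944412)*((-2095 - 77*599) + 2294315) = 87958*((-2095 - 46123) + 2294315) = 87958*(-48218 + 2294315) = 87958*2246097 = 197562199926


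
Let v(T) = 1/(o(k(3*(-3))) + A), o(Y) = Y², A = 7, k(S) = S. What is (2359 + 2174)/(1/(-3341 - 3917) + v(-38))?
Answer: 482540872/1195 ≈ 4.0380e+5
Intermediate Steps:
v(T) = 1/88 (v(T) = 1/((3*(-3))² + 7) = 1/((-9)² + 7) = 1/(81 + 7) = 1/88)
(2359 + 2174)/(1/(-3341 - 3917) + v(-38)) = (2359 + 2174)/(1/(-3341 - 3917) + 1/88) = 4533/(1/(-7258) + 1/88) = 4533/(-1/7258 + 1/88) = 4533/(3585/319352) = 4533*(319352/3585) = 482540872/1195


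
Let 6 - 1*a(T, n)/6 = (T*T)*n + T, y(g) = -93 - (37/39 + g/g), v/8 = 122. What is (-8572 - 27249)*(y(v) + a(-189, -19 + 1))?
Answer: -5391016762559/39 ≈ -1.3823e+11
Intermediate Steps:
v = 976 (v = 8*122 = 976)
y(g) = -3703/39 (y(g) = -93 - (37*(1/39) + 1) = -93 - (37/39 + 1) = -93 - 1*76/39 = -93 - 76/39 = -3703/39)
a(T, n) = 36 - 6*T - 6*n*T**2 (a(T, n) = 36 - 6*((T*T)*n + T) = 36 - 6*(T**2*n + T) = 36 - 6*(n*T**2 + T) = 36 - 6*(T + n*T**2) = 36 + (-6*T - 6*n*T**2) = 36 - 6*T - 6*n*T**2)
(-8572 - 27249)*(y(v) + a(-189, -19 + 1)) = (-8572 - 27249)*(-3703/39 + (36 - 6*(-189) - 6*(-19 + 1)*(-189)**2)) = -35821*(-3703/39 + (36 + 1134 - 6*(-18)*35721)) = -35821*(-3703/39 + (36 + 1134 + 3857868)) = -35821*(-3703/39 + 3859038) = -35821*150498779/39 = -5391016762559/39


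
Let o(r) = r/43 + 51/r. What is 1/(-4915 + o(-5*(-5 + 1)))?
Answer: -860/4224307 ≈ -0.00020358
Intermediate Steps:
o(r) = 51/r + r/43 (o(r) = r*(1/43) + 51/r = r/43 + 51/r = 51/r + r/43)
1/(-4915 + o(-5*(-5 + 1))) = 1/(-4915 + (51/((-5*(-5 + 1))) + (-5*(-5 + 1))/43)) = 1/(-4915 + (51/((-5*(-4))) + (-5*(-4))/43)) = 1/(-4915 + (51/20 + (1/43)*20)) = 1/(-4915 + (51*(1/20) + 20/43)) = 1/(-4915 + (51/20 + 20/43)) = 1/(-4915 + 2593/860) = 1/(-4224307/860) = -860/4224307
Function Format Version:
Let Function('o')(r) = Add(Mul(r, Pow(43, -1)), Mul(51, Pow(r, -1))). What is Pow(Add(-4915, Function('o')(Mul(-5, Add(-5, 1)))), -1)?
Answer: Rational(-860, 4224307) ≈ -0.00020358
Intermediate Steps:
Function('o')(r) = Add(Mul(51, Pow(r, -1)), Mul(Rational(1, 43), r)) (Function('o')(r) = Add(Mul(r, Rational(1, 43)), Mul(51, Pow(r, -1))) = Add(Mul(Rational(1, 43), r), Mul(51, Pow(r, -1))) = Add(Mul(51, Pow(r, -1)), Mul(Rational(1, 43), r)))
Pow(Add(-4915, Function('o')(Mul(-5, Add(-5, 1)))), -1) = Pow(Add(-4915, Add(Mul(51, Pow(Mul(-5, Add(-5, 1)), -1)), Mul(Rational(1, 43), Mul(-5, Add(-5, 1))))), -1) = Pow(Add(-4915, Add(Mul(51, Pow(Mul(-5, -4), -1)), Mul(Rational(1, 43), Mul(-5, -4)))), -1) = Pow(Add(-4915, Add(Mul(51, Pow(20, -1)), Mul(Rational(1, 43), 20))), -1) = Pow(Add(-4915, Add(Mul(51, Rational(1, 20)), Rational(20, 43))), -1) = Pow(Add(-4915, Add(Rational(51, 20), Rational(20, 43))), -1) = Pow(Add(-4915, Rational(2593, 860)), -1) = Pow(Rational(-4224307, 860), -1) = Rational(-860, 4224307)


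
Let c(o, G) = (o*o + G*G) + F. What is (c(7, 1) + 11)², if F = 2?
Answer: 3969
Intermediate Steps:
c(o, G) = 2 + G² + o² (c(o, G) = (o*o + G*G) + 2 = (o² + G²) + 2 = (G² + o²) + 2 = 2 + G² + o²)
(c(7, 1) + 11)² = ((2 + 1² + 7²) + 11)² = ((2 + 1 + 49) + 11)² = (52 + 11)² = 63² = 3969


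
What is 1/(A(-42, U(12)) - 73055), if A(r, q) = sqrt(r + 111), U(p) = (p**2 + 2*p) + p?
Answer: -73055/5337032956 - sqrt(69)/5337032956 ≈ -1.3690e-5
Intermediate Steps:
U(p) = p**2 + 3*p
A(r, q) = sqrt(111 + r)
1/(A(-42, U(12)) - 73055) = 1/(sqrt(111 - 42) - 73055) = 1/(sqrt(69) - 73055) = 1/(-73055 + sqrt(69))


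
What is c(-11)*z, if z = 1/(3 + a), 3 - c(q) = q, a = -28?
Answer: -14/25 ≈ -0.56000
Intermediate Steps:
c(q) = 3 - q
z = -1/25 (z = 1/(3 - 28) = 1/(-25) = -1/25 ≈ -0.040000)
c(-11)*z = (3 - 1*(-11))*(-1/25) = (3 + 11)*(-1/25) = 14*(-1/25) = -14/25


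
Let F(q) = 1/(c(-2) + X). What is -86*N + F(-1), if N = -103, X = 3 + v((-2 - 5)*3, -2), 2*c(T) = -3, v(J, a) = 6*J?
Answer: 2205640/249 ≈ 8858.0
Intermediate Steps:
c(T) = -3/2 (c(T) = (1/2)*(-3) = -3/2)
X = -123 (X = 3 + 6*((-2 - 5)*3) = 3 + 6*(-7*3) = 3 + 6*(-21) = 3 - 126 = -123)
F(q) = -2/249 (F(q) = 1/(-3/2 - 123) = 1/(-249/2) = -2/249)
-86*N + F(-1) = -86*(-103) - 2/249 = 8858 - 2/249 = 2205640/249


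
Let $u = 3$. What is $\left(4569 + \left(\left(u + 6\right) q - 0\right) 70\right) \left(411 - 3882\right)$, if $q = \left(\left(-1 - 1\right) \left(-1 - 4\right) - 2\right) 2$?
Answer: $-50846679$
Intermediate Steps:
$q = 16$ ($q = \left(\left(-2\right) \left(-5\right) - 2\right) 2 = \left(10 - 2\right) 2 = 8 \cdot 2 = 16$)
$\left(4569 + \left(\left(u + 6\right) q - 0\right) 70\right) \left(411 - 3882\right) = \left(4569 + \left(\left(3 + 6\right) 16 - 0\right) 70\right) \left(411 - 3882\right) = \left(4569 + \left(9 \cdot 16 + 0\right) 70\right) \left(-3471\right) = \left(4569 + \left(144 + 0\right) 70\right) \left(-3471\right) = \left(4569 + 144 \cdot 70\right) \left(-3471\right) = \left(4569 + 10080\right) \left(-3471\right) = 14649 \left(-3471\right) = -50846679$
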